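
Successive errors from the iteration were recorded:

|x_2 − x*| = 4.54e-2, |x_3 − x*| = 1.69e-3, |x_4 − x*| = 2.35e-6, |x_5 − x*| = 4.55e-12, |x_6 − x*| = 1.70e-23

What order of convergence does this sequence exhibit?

2

Consecutive ratios: |x_6 − x*|/|x_5 − x*| = 1.70e-23/4.55e-12 = 3.73626e-12, |x_5 − x*|/|x_4 − x*| = 4.55e-12/2.35e-6 = 1.93617e-06.
p ≈ ln(3.73626e-12)/ln(1.93617e-06) = -26.3129/-13.1548 ≈ 2.00.
So the convergence is quadratic (order 2).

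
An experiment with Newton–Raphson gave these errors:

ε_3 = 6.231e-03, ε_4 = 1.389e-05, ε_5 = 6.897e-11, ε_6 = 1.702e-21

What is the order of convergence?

Consecutive ratios: ε_6/ε_5 = 1.702e-21/6.897e-11 = 2.46774e-11, ε_5/ε_4 = 6.897e-11/1.389e-05 = 4.96544e-06.
p ≈ ln(2.46774e-11)/ln(4.96544e-06) = -24.4251/-12.2130 ≈ 2.00.
So the convergence is quadratic (order 2).

2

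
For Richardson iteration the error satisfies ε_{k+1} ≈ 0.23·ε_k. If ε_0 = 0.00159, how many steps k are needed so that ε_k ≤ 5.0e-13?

15

After k steps, ε_k ≈ 0.00159·0.23^k.
Need 0.23^k ≤ 5.0e-13/0.00159 = 3.14465e-10.
k ≥ ln(3.14465e-10)/ln(0.23) = -21.8801/-1.46968 = 14.888.
Smallest integer k = 15.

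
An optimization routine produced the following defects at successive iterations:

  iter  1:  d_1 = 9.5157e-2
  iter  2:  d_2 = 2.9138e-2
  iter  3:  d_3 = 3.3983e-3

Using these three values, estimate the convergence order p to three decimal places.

p ≈ ln(d_3/d_2) / ln(d_2/d_1)
  = ln(3.3983e-3/2.9138e-2) / ln(2.9138e-2/9.5157e-2)
  = ln(0.116628) / ln(0.30621)
  = -2.148766 / -1.183484 ≈ 1.815627

1.816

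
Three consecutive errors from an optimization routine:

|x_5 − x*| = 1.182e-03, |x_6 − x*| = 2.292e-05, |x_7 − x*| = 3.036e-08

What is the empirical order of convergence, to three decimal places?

p ≈ ln(|x_7 − x*|/|x_6 − x*|) / ln(|x_6 − x*|/|x_5 − x*|)
  = ln(3.036e-08/2.292e-05) / ln(2.292e-05/1.182e-03)
  = ln(0.00132461) / ln(0.0193909)
  = -6.626637 / -3.942951 ≈ 1.680629

1.681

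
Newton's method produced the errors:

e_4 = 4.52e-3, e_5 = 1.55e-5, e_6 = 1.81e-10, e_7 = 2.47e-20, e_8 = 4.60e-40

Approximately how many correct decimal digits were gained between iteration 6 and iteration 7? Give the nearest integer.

10

Digits gained ≈ log₁₀(e_6/e_7) = log₁₀(1.81e-10/2.47e-20) = log₁₀(7.32794e+09) ≈ 9.865.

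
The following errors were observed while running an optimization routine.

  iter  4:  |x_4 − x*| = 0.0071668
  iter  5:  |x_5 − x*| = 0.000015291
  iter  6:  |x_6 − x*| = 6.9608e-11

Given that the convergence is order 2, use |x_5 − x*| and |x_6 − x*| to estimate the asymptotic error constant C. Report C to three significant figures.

0.298

C ≈ |x_6 − x*| / |x_5 − x*|^2
  = 6.9608e-11 / (0.000015291)^2
  = 6.9608e-11 / 2.33815e-10 ≈ 0.29771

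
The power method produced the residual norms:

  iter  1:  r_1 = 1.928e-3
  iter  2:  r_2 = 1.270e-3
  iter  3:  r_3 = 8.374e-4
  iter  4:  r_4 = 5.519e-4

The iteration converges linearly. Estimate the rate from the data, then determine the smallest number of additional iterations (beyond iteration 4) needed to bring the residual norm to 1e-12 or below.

Rate ρ ≈ r_4/r_3 = 5.519e-4/8.374e-4 = 0.6591.
After j more steps, r_{4+j} ≈ 5.519e-4·ρ^j; need ρ^j ≤ 1e-12/5.519e-4 = 1.81192e-09.
j ≥ ln(1.81192e-09)/ln(0.6591) = -20.1289/-0.41688 = 48.285.
So 49 more iterations are needed.

49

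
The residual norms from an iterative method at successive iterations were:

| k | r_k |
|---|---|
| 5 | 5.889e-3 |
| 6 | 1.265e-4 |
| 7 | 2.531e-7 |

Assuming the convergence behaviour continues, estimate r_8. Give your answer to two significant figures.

1.1e-11

First estimate the order: p ≈ ln(r_7/r_6) / ln(r_6/r_5) = ln(2.531e-7/1.265e-4)/ln(1.265e-4/5.889e-3) = ln(0.00200079)/ln(0.0214807) ≈ 1.6180.
Then r_8 ≈ r_7·(r_7/r_6)^p = 2.531e-7·(0.00200079)^1.6180 = 2.531e-7·4.29877e-05 ≈ 1.088e-11.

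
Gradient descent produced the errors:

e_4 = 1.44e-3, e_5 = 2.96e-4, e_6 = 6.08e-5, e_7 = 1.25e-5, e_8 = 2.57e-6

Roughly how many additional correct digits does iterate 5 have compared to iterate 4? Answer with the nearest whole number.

1

Digits gained ≈ log₁₀(e_4/e_5) = log₁₀(1.44e-3/2.96e-4) = log₁₀(4.86486) ≈ 0.687.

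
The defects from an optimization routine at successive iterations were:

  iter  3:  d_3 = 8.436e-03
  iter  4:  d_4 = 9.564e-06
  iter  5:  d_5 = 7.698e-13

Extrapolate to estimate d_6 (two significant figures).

6.3e-30

First estimate the order: p ≈ ln(d_5/d_4) / ln(d_4/d_3) = ln(7.698e-13/9.564e-06)/ln(9.564e-06/8.436e-03) = ln(8.04893e-08)/ln(0.00113371) ≈ 2.4085.
Then d_6 ≈ d_5·(d_5/d_4)^p = 7.698e-13·(8.04893e-08)^2.4085 = 7.698e-13·8.19352e-18 ≈ 6.307e-30.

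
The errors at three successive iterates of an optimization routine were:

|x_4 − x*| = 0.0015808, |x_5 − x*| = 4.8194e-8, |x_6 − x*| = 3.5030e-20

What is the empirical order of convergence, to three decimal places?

2.688

p ≈ ln(|x_6 − x*|/|x_5 − x*|) / ln(|x_5 − x*|/|x_4 − x*|)
  = ln(3.5030e-20/4.8194e-8) / ln(4.8194e-8/0.0015808)
  = ln(7.26854e-13) / ln(3.04871e-05)
  = -27.950051 / -10.398207 ≈ 2.687968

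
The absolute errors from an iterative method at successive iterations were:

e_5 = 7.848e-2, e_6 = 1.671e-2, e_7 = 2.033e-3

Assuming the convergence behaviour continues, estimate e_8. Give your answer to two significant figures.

First estimate the order: p ≈ ln(e_7/e_6) / ln(e_6/e_5) = ln(2.033e-3/1.671e-2)/ln(1.671e-2/7.848e-2) = ln(0.121664)/ln(0.21292) ≈ 1.3618.
Then e_8 ≈ e_7·(e_7/e_6)^p = 2.033e-3·(0.121664)^1.3618 = 2.033e-3·0.0567772 ≈ 0.0001154.

1.2e-4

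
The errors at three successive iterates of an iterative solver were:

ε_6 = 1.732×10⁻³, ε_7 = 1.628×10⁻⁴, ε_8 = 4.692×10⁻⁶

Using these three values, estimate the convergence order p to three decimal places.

1.500

p ≈ ln(ε_8/ε_7) / ln(ε_7/ε_6)
  = ln(4.692×10⁻⁶/1.628×10⁻⁴) / ln(1.628×10⁻⁴/1.732×10⁻³)
  = ln(0.0288206) / ln(0.0939954)
  = -3.546665 / -2.364509 ≈ 1.499958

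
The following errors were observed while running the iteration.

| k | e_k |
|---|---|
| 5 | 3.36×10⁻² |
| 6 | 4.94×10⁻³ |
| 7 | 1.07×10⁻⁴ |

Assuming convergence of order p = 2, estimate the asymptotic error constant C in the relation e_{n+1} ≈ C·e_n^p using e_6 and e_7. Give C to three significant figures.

C ≈ e_7 / e_6^2
  = 1.07×10⁻⁴ / (4.94×10⁻³)^2
  = 1.07×10⁻⁴ / 2.44036e-05 ≈ 4.3846

4.38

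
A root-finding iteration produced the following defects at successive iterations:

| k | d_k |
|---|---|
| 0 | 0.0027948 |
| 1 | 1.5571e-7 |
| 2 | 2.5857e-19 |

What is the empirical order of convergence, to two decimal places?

p ≈ ln(d_2/d_1) / ln(d_1/d_0)
  = ln(2.5857e-19/1.5571e-7) / ln(1.5571e-7/0.0027948)
  = ln(1.66059e-12) / ln(5.57142e-05)
  = -27.12385 / -9.79528 ≈ 2.76907

2.77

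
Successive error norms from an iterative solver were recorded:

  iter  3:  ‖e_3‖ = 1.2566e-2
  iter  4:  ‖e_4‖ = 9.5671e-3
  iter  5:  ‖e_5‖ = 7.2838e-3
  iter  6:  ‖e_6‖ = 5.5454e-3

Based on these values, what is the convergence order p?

1

Consecutive ratios: ‖e_6‖/‖e_5‖ = 5.5454e-3/7.2838e-3 = 0.761333, ‖e_5‖/‖e_4‖ = 7.2838e-3/9.5671e-3 = 0.761338.
p ≈ ln(0.761333)/ln(0.761338) = -0.2727/-0.2727 ≈ 1.00.
So the convergence is linear (order 1).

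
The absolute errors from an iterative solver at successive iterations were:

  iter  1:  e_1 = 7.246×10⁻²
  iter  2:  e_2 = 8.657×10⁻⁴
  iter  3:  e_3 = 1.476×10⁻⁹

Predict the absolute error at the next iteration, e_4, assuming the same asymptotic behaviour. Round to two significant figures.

7.3e-27

First estimate the order: p ≈ ln(e_3/e_2) / ln(e_2/e_1) = ln(1.476×10⁻⁹/8.657×10⁻⁴)/ln(8.657×10⁻⁴/7.246×10⁻²) = ln(1.70498e-06)/ln(0.0119473) ≈ 3.0000.
Then e_4 ≈ e_3·(e_3/e_2)^p = 1.476×10⁻⁹·(1.70498e-06)^3.0000 = 1.476×10⁻⁹·4.9563e-18 ≈ 7.315e-27.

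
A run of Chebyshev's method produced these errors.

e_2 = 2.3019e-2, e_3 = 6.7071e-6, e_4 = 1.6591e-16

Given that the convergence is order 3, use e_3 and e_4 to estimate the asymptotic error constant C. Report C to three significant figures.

0.550

C ≈ e_4 / e_3^3
  = 1.6591e-16 / (6.7071e-6)^3
  = 1.6591e-16 / 3.0172e-16 ≈ 0.54988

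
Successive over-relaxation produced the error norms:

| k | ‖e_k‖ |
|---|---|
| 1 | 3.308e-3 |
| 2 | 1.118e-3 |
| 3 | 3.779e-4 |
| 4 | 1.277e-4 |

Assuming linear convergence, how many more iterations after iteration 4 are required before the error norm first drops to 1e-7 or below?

Rate ρ ≈ ‖e_4‖/‖e_3‖ = 1.277e-4/3.779e-4 = 0.3379.
After j more steps, ‖e_{4+j}‖ ≈ 1.277e-4·ρ^j; need ρ^j ≤ 1e-7/1.277e-4 = 0.000783085.
j ≥ ln(0.000783085)/ln(0.3379) = -7.1523/-1.08501 = 6.592.
So 7 more iterations are needed.

7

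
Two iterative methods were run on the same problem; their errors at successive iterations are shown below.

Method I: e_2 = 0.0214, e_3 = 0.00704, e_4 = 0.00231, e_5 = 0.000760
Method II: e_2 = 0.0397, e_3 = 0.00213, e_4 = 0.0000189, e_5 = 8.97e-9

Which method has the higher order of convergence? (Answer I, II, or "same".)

II

Method I: p ≈ ln(0.000760/0.00231)/ln(0.00231/0.00704) ≈ 1.00.
Method II: p ≈ ln(8.97e-9/0.0000189)/ln(0.0000189/0.00213) ≈ 1.62.
Method II has the higher order (≈1.6 vs ≈1.0).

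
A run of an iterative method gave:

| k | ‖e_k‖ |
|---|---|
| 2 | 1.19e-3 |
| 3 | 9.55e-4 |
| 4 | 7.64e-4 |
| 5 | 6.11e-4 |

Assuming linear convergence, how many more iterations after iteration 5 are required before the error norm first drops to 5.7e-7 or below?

32

Rate ρ ≈ ‖e_5‖/‖e_4‖ = 6.11e-4/7.64e-4 = 0.7997.
After j more steps, ‖e_{5+j}‖ ≈ 6.11e-4·ρ^j; need ρ^j ≤ 5.7e-7/6.11e-4 = 0.000932897.
j ≥ ln(0.000932897)/ln(0.7997) = -6.9772/-0.22352 = 31.215.
So 32 more iterations are needed.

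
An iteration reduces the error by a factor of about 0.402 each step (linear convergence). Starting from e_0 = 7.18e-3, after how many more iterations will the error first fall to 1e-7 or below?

13

After k steps, e_k ≈ 7.18e-3·0.402^k.
Need 0.402^k ≤ 1e-7/7.18e-3 = 1.39276e-05.
k ≥ ln(1.39276e-05)/ln(0.402) = -11.1816/-0.91130 = 12.270.
Smallest integer k = 13.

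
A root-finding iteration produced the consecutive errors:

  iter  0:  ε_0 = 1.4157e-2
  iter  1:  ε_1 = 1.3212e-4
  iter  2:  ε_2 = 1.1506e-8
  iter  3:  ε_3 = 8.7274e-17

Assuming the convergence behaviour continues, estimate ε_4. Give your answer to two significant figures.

5.0e-33

First estimate the order: p ≈ ln(ε_3/ε_2) / ln(ε_2/ε_1) = ln(8.7274e-17/1.1506e-8)/ln(1.1506e-8/1.3212e-4) = ln(7.58509e-09)/ln(8.70875e-05) ≈ 2.0000.
Then ε_4 ≈ ε_3·(ε_3/ε_2)^p = 8.7274e-17·(7.58509e-09)^2.0000 = 8.7274e-17·5.75336e-17 ≈ 5.021e-33.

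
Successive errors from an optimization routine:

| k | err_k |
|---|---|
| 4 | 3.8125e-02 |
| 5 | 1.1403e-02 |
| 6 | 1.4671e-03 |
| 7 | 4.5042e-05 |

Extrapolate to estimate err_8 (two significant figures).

1.2e-7

First estimate the order: p ≈ ln(err_7/err_6) / ln(err_6/err_5) = ln(4.5042e-05/1.4671e-03)/ln(1.4671e-03/1.1403e-02) = ln(0.0307014)/ln(0.128659) ≈ 1.6988.
Then err_8 ≈ err_7·(err_7/err_6)^p = 4.5042e-05·(0.0307014)^1.6988 = 4.5042e-05·0.00269144 ≈ 1.212e-07.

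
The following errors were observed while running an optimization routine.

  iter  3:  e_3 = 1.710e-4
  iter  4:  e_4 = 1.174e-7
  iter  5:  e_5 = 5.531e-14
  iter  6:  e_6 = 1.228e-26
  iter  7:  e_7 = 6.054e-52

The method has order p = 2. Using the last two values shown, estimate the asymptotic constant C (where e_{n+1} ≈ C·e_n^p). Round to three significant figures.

4.01

C ≈ e_7 / e_6^2
  = 6.054e-52 / (1.228e-26)^2
  = 6.054e-52 / 1.50798e-52 ≈ 4.0146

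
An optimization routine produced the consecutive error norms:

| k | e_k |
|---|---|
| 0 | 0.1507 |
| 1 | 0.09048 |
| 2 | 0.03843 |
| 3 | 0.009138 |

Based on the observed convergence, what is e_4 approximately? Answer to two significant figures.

First estimate the order: p ≈ ln(e_3/e_2) / ln(e_2/e_1) = ln(0.009138/0.03843)/ln(0.03843/0.09048) = ln(0.237783)/ln(0.424735) ≈ 1.6775.
Then e_4 ≈ e_3·(e_3/e_2)^p = 0.009138·(0.237783)^1.6775 = 0.009138·0.0898552 ≈ 0.0008211.

8.2e-4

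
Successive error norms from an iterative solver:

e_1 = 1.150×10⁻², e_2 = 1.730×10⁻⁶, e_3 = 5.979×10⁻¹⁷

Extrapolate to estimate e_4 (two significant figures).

1.4e-45

First estimate the order: p ≈ ln(e_3/e_2) / ln(e_2/e_1) = ln(5.979×10⁻¹⁷/1.730×10⁻⁶)/ln(1.730×10⁻⁶/1.150×10⁻²) = ln(3.45607e-11)/ln(0.000150435) ≈ 2.7367.
Then e_4 ≈ e_3·(e_3/e_2)^p = 5.979×10⁻¹⁷·(3.45607e-11)^2.7367 = 5.979×10⁻¹⁷·2.34552e-29 ≈ 1.402e-45.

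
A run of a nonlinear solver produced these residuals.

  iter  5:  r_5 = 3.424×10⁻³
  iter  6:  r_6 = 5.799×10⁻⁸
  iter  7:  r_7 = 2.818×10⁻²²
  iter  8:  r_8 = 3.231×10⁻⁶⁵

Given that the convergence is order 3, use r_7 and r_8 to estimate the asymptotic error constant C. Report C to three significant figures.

C ≈ r_8 / r_7^3
  = 3.231×10⁻⁶⁵ / (2.818×10⁻²²)^3
  = 3.231×10⁻⁶⁵ / 2.23781e-65 ≈ 1.4438

1.44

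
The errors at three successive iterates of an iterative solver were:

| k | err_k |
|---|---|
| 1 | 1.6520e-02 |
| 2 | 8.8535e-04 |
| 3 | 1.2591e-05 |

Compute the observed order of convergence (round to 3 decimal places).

p ≈ ln(err_3/err_2) / ln(err_2/err_1)
  = ln(1.2591e-05/8.8535e-04) / ln(8.8535e-04/1.6520e-02)
  = ln(0.0142215) / ln(0.0535926)
  = -4.253000 / -2.926344 ≈ 1.453349

1.453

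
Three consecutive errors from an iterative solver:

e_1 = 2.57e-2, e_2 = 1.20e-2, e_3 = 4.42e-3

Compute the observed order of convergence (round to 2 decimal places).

p ≈ ln(e_3/e_2) / ln(e_2/e_1)
  = ln(4.42e-3/1.20e-2) / ln(1.20e-2/2.57e-2)
  = ln(0.368333) / ln(0.466926)
  = -0.99877 / -0.76158 ≈ 1.31144

1.31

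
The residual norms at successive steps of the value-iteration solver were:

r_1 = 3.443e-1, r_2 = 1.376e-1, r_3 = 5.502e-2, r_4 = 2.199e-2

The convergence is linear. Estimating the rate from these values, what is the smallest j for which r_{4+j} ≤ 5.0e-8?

Rate ρ ≈ r_4/r_3 = 2.199e-2/5.502e-2 = 0.3997.
After j more steps, r_{4+j} ≈ 2.199e-2·ρ^j; need ρ^j ≤ 5.0e-8/2.199e-2 = 2.27376e-06.
j ≥ ln(2.27376e-06)/ln(0.3997) = -12.9941/-0.91704 = 14.170.
So 15 more iterations are needed.

15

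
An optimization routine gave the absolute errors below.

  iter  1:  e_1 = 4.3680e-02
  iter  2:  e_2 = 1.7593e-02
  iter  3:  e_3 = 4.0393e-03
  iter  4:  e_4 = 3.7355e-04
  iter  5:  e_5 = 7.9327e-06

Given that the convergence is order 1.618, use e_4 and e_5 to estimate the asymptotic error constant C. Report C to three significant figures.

C ≈ e_5 / e_4^1.618
  = 7.9327e-06 / (3.7355e-04)^1.618
  = 7.9327e-06 / 2.84486e-06 ≈ 2.7884

2.79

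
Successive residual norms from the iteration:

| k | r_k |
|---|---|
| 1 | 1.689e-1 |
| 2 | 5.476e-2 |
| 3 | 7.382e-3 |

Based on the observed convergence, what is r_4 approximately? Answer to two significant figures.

2.1e-4

First estimate the order: p ≈ ln(r_3/r_2) / ln(r_2/r_1) = ln(7.382e-3/5.476e-2)/ln(5.476e-2/1.689e-1) = ln(0.134806)/ln(0.324216) ≈ 1.7791.
Then r_4 ≈ r_3·(r_3/r_2)^p = 7.382e-3·(0.134806)^1.7791 = 7.382e-3·0.0282921 ≈ 0.0002089.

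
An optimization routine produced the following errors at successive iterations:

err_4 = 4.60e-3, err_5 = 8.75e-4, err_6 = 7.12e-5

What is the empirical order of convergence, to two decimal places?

p ≈ ln(err_6/err_5) / ln(err_5/err_4)
  = ln(7.12e-5/8.75e-4) / ln(8.75e-4/4.60e-3)
  = ln(0.0813714) / ln(0.190217)
  = -2.50873 / -1.65959 ≈ 1.51166

1.51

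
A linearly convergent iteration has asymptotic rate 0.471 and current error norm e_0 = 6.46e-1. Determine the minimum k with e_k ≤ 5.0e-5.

After k steps, e_k ≈ 6.46e-1·0.471^k.
Need 0.471^k ≤ 5.0e-5/6.46e-1 = 7.73994e-05.
k ≥ ln(7.73994e-05)/ln(0.471) = -9.4665/-0.75290 = 12.573.
Smallest integer k = 13.

13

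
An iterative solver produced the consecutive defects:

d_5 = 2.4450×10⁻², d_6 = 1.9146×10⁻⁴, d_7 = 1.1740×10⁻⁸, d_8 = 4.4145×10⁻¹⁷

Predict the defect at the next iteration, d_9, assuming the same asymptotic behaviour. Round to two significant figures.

6.2e-34

First estimate the order: p ≈ ln(d_8/d_7) / ln(d_7/d_6) = ln(4.4145×10⁻¹⁷/1.1740×10⁻⁸)/ln(1.1740×10⁻⁸/1.9146×10⁻⁴) = ln(3.76022e-09)/ln(6.13183e-05) ≈ 2.0000.
Then d_9 ≈ d_8·(d_8/d_7)^p = 4.4145×10⁻¹⁷·(3.76022e-09)^2.0000 = 4.4145×10⁻¹⁷·1.41393e-17 ≈ 6.242e-34.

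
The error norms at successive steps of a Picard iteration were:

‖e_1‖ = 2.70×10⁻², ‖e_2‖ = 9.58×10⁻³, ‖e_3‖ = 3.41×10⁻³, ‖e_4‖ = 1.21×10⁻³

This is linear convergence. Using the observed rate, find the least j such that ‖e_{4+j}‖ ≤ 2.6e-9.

13

Rate ρ ≈ ‖e_4‖/‖e_3‖ = 1.21×10⁻³/3.41×10⁻³ = 0.3548.
After j more steps, ‖e_{4+j}‖ ≈ 1.21×10⁻³·ρ^j; need ρ^j ≤ 2.6e-9/1.21×10⁻³ = 2.14876e-06.
j ≥ ln(2.14876e-06)/ln(0.3548) = -13.0506/-1.03620 = 12.595.
So 13 more iterations are needed.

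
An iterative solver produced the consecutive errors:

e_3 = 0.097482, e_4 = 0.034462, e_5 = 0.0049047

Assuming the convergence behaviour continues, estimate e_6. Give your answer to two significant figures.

First estimate the order: p ≈ ln(e_5/e_4) / ln(e_4/e_3) = ln(0.0049047/0.034462)/ln(0.034462/0.097482) = ln(0.142322)/ln(0.353522) ≈ 1.8750.
Then e_6 ≈ e_5·(e_5/e_4)^p = 0.0049047·(0.142322)^1.8750 = 0.0049047·0.0258455 ≈ 0.0001268.

1.3e-4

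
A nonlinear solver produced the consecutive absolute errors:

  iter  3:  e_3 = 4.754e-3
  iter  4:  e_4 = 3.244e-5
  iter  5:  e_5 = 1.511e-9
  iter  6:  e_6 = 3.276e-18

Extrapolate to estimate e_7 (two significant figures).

First estimate the order: p ≈ ln(e_6/e_5) / ln(e_5/e_4) = ln(3.276e-18/1.511e-9)/ln(1.511e-9/3.244e-5) = ln(2.1681e-09)/ln(4.65783e-05) ≈ 2.0001.
Then e_7 ≈ e_6·(e_6/e_5)^p = 3.276e-18·(2.1681e-09)^2.0001 = 3.276e-18·4.69129e-18 ≈ 1.537e-35.

1.5e-35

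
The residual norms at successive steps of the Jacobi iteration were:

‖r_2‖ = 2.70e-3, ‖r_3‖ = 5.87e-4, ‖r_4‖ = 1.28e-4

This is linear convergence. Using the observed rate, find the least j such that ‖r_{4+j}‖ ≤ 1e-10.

10

Rate ρ ≈ ‖r_4‖/‖r_3‖ = 1.28e-4/5.87e-4 = 0.2181.
After j more steps, ‖r_{4+j}‖ ≈ 1.28e-4·ρ^j; need ρ^j ≤ 1e-10/1.28e-4 = 7.8125e-07.
j ≥ ln(7.8125e-07)/ln(0.2181) = -14.0624/-1.52280 = 9.235.
So 10 more iterations are needed.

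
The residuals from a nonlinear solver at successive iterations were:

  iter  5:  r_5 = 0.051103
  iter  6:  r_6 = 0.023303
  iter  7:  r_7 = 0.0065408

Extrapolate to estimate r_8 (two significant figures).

8.4e-4

First estimate the order: p ≈ ln(r_7/r_6) / ln(r_6/r_5) = ln(0.0065408/0.023303)/ln(0.023303/0.051103) = ln(0.280685)/ln(0.456001) ≈ 1.6180.
Then r_8 ≈ r_7·(r_7/r_6)^p = 0.0065408·(0.280685)^1.6180 = 0.0065408·0.128003 ≈ 0.0008372.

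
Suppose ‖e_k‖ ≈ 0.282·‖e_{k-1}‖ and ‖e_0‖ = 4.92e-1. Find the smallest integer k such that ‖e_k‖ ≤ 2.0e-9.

After k steps, ‖e_k‖ ≈ 4.92e-1·0.282^k.
Need 0.282^k ≤ 2.0e-9/4.92e-1 = 4.06504e-09.
k ≥ ln(4.06504e-09)/ln(0.282) = -19.3208/-1.26585 = 15.263.
Smallest integer k = 16.

16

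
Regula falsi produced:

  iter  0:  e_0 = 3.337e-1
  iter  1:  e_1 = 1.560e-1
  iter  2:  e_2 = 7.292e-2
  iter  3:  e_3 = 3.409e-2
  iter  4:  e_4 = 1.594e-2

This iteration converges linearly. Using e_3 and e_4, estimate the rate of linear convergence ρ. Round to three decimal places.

ρ ≈ e_4/e_3 = 1.594e-2/3.409e-2 = 0.46759

0.468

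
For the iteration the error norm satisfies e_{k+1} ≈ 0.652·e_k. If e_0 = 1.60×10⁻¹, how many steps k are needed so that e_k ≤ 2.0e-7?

After k steps, e_k ≈ 1.60×10⁻¹·0.652^k.
Need 0.652^k ≤ 2.0e-7/1.60×10⁻¹ = 1.25e-06.
k ≥ ln(1.25e-06)/ln(0.652) = -13.5924/-0.42771 = 31.779.
Smallest integer k = 32.

32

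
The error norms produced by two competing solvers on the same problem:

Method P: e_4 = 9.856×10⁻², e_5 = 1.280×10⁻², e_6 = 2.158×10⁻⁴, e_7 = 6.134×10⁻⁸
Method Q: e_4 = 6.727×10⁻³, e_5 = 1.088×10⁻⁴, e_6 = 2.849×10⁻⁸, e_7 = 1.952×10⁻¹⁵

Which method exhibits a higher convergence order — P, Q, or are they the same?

same

Method P: p ≈ ln(6.134×10⁻⁸/2.158×10⁻⁴)/ln(2.158×10⁻⁴/1.280×10⁻²) ≈ 2.00.
Method Q: p ≈ ln(1.952×10⁻¹⁵/2.849×10⁻⁸)/ln(2.849×10⁻⁸/1.088×10⁻⁴) ≈ 2.00.
Both orders ≈ 2.0 — effectively the same.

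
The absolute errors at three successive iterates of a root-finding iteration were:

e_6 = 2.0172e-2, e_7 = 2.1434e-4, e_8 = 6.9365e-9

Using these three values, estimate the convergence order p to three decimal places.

p ≈ ln(e_8/e_7) / ln(e_7/e_6)
  = ln(6.9365e-9/2.1434e-4) / ln(2.1434e-4/2.0172e-2)
  = ln(3.23621e-05) / ln(0.0106256)
  = -10.338523 / -4.544489 ≈ 2.274958

2.275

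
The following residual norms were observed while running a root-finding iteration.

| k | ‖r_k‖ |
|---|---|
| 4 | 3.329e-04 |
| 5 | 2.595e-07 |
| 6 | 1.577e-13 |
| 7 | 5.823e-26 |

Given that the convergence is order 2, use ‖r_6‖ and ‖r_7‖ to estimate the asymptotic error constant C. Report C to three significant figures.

C ≈ ‖r_7‖ / ‖r_6‖^2
  = 5.823e-26 / (1.577e-13)^2
  = 5.823e-26 / 2.48693e-26 ≈ 2.3414

2.34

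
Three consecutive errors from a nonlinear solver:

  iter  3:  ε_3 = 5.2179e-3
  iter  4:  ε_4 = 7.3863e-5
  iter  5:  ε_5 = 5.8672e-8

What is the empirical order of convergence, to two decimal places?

1.68

p ≈ ln(ε_5/ε_4) / ln(ε_4/ε_3)
  = ln(5.8672e-8/7.3863e-5) / ln(7.3863e-5/5.2179e-3)
  = ln(0.000794335) / ln(0.0141557)
  = -7.13801 / -4.25764 ≈ 1.67652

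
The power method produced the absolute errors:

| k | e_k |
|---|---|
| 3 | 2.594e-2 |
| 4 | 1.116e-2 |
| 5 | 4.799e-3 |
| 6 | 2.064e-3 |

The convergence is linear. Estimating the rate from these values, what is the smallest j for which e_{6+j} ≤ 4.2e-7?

Rate ρ ≈ e_6/e_5 = 2.064e-3/4.799e-3 = 0.4301.
After j more steps, e_{6+j} ≈ 2.064e-3·ρ^j; need ρ^j ≤ 4.2e-7/2.064e-3 = 0.000203488.
j ≥ ln(0.000203488)/ln(0.4301) = -8.4999/-0.84374 = 10.074.
So 11 more iterations are needed.

11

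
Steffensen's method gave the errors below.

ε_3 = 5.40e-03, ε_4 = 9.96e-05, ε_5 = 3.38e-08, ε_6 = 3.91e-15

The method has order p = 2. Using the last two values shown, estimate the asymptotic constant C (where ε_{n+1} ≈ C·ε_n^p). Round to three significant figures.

C ≈ ε_6 / ε_5^2
  = 3.91e-15 / (3.38e-08)^2
  = 3.91e-15 / 1.14244e-15 ≈ 3.4225

3.42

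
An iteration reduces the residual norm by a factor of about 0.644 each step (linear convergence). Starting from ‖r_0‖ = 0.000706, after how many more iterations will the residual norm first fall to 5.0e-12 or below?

43

After k steps, ‖r_k‖ ≈ 0.000706·0.644^k.
Need 0.644^k ≤ 5.0e-12/0.000706 = 7.08215e-09.
k ≥ ln(7.08215e-09)/ln(0.644) = -18.7657/-0.44006 = 42.644.
Smallest integer k = 43.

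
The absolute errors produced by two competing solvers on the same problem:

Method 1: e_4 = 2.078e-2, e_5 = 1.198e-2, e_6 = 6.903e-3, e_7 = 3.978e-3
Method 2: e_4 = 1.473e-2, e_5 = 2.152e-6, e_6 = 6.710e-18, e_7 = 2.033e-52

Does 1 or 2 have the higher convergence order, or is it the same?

2

Method 1: p ≈ ln(3.978e-3/6.903e-3)/ln(6.903e-3/1.198e-2) ≈ 1.00.
Method 2: p ≈ ln(2.033e-52/6.710e-18)/ln(6.710e-18/2.152e-6) ≈ 3.00.
Method 2 has the higher order (≈3.0 vs ≈1.0).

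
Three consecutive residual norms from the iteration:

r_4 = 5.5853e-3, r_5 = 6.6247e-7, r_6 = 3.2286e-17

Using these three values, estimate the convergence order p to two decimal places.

2.63

p ≈ ln(r_6/r_5) / ln(r_5/r_4)
  = ln(3.2286e-17/6.6247e-7) / ln(6.6247e-7/5.5853e-3)
  = ln(4.87358e-11) / ln(0.00011861)
  = -23.74461 / -9.03967 ≈ 2.62671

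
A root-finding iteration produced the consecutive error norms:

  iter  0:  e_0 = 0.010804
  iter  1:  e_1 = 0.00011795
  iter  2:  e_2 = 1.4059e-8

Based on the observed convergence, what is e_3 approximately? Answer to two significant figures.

First estimate the order: p ≈ ln(e_2/e_1) / ln(e_1/e_0) = ln(1.4059e-8/0.00011795)/ln(0.00011795/0.010804) = ln(0.000119195)/ln(0.0109173) ≈ 2.0000.
Then e_3 ≈ e_2·(e_2/e_1)^p = 1.4059e-8·(0.000119195)^2.0000 = 1.4059e-8·1.42074e-08 ≈ 1.997e-16.

2.0e-16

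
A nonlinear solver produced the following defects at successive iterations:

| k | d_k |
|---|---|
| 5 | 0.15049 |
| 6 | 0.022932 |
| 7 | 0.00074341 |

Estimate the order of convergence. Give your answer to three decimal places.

1.823

p ≈ ln(d_7/d_6) / ln(d_6/d_5)
  = ln(0.00074341/0.022932) / ln(0.022932/0.15049)
  = ln(0.032418) / ln(0.152382)
  = -3.429041 / -1.881365 ≈ 1.822635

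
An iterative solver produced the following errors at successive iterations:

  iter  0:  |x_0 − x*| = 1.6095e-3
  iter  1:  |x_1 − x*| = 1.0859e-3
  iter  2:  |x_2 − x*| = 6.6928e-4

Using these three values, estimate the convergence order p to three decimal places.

1.230

p ≈ ln(|x_2 − x*|/|x_1 − x*|) / ln(|x_1 − x*|/|x_0 − x*|)
  = ln(6.6928e-4/1.0859e-3) / ln(1.0859e-3/1.6095e-3)
  = ln(0.616337) / ln(0.674682)
  = -0.483961 / -0.393514 ≈ 1.229844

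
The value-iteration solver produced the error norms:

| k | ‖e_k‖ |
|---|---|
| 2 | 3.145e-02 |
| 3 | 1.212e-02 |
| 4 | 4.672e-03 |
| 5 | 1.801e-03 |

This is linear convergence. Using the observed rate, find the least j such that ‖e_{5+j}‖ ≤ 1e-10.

Rate ρ ≈ ‖e_5‖/‖e_4‖ = 1.801e-03/4.672e-03 = 0.3855.
After j more steps, ‖e_{5+j}‖ ≈ 1.801e-03·ρ^j; need ρ^j ≤ 1e-10/1.801e-03 = 5.55247e-08.
j ≥ ln(5.55247e-08)/ln(0.3855) = -16.7064/-0.95321 = 17.526.
So 18 more iterations are needed.

18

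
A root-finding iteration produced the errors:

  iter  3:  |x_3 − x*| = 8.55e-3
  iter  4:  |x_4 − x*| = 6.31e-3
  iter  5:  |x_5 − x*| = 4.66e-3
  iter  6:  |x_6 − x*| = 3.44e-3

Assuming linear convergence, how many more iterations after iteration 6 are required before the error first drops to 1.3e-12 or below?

Rate ρ ≈ |x_6 − x*|/|x_5 − x*| = 3.44e-3/4.66e-3 = 0.7382.
After j more steps, |x_{6+j} − x*| ≈ 3.44e-3·ρ^j; need ρ^j ≤ 1.3e-12/3.44e-3 = 3.77907e-10.
j ≥ ln(3.77907e-10)/ln(0.7382) = -21.6964/-0.30354 = 71.478.
So 72 more iterations are needed.

72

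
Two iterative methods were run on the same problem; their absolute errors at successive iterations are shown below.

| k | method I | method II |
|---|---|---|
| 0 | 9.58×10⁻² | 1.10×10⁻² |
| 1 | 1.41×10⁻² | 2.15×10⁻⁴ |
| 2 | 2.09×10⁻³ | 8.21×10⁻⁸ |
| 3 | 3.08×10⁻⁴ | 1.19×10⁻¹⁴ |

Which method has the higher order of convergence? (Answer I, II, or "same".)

Method I: p ≈ ln(3.08×10⁻⁴/2.09×10⁻³)/ln(2.09×10⁻³/1.41×10⁻²) ≈ 1.00.
Method II: p ≈ ln(1.19×10⁻¹⁴/8.21×10⁻⁸)/ln(8.21×10⁻⁸/2.15×10⁻⁴) ≈ 2.00.
Method II has the higher order (≈2.0 vs ≈1.0).

II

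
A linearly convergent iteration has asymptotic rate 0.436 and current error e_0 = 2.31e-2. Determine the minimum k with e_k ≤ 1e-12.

After k steps, e_k ≈ 2.31e-2·0.436^k.
Need 0.436^k ≤ 1e-12/2.31e-2 = 4.329e-11.
k ≥ ln(4.329e-11)/ln(0.436) = -23.8631/-0.83011 = 28.747.
Smallest integer k = 29.

29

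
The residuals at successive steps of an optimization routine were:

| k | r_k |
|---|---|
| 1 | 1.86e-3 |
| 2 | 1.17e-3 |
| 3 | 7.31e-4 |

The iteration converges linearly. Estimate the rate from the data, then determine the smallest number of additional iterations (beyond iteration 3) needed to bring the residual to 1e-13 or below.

49

Rate ρ ≈ r_3/r_2 = 7.31e-4/1.17e-3 = 0.6248.
After j more steps, r_{3+j} ≈ 7.31e-4·ρ^j; need ρ^j ≤ 1e-13/7.31e-4 = 1.36799e-10.
j ≥ ln(1.36799e-10)/ln(0.6248) = -22.7125/-0.47032 = 48.292.
So 49 more iterations are needed.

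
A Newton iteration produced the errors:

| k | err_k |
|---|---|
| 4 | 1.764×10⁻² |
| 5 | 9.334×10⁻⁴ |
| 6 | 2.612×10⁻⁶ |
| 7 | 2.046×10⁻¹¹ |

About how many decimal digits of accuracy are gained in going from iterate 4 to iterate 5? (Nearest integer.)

1

Digits gained ≈ log₁₀(err_4/err_5) = log₁₀(1.764×10⁻²/9.334×10⁻⁴) = log₁₀(18.8987) ≈ 1.276.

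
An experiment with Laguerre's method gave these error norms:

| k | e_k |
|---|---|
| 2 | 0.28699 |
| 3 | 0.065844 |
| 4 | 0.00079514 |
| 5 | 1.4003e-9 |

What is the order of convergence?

Consecutive ratios: e_5/e_4 = 1.4003e-9/0.00079514 = 1.76107e-06, e_4/e_3 = 0.00079514/0.065844 = 0.0120761.
p ≈ ln(1.76107e-06)/ln(0.0120761) = -13.2496/-4.4165 ≈ 3.00.
So the convergence is cubic (order 3).

3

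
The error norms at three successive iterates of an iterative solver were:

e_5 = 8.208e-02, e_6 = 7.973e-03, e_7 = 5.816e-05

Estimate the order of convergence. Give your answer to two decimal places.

p ≈ ln(e_7/e_6) / ln(e_6/e_5)
  = ln(5.816e-05/7.973e-03) / ln(7.973e-03/8.208e-02)
  = ln(0.00729462) / ln(0.0971369)
  = -4.92062 / -2.33163 ≈ 2.11038

2.11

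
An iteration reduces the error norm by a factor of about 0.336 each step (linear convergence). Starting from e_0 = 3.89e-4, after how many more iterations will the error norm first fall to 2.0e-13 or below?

After k steps, e_k ≈ 3.89e-4·0.336^k.
Need 0.336^k ≤ 2.0e-13/3.89e-4 = 5.14139e-10.
k ≥ ln(5.14139e-10)/ln(0.336) = -21.3885/-1.09064 = 19.611.
Smallest integer k = 20.

20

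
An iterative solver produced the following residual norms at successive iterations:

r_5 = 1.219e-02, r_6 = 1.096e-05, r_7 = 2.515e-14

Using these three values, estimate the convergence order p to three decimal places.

2.836

p ≈ ln(r_7/r_6) / ln(r_6/r_5)
  = ln(2.515e-14/1.096e-05) / ln(1.096e-05/1.219e-02)
  = ln(2.29471e-09) / ln(0.000899098)
  = -19.892659 / -7.014119 ≈ 2.836088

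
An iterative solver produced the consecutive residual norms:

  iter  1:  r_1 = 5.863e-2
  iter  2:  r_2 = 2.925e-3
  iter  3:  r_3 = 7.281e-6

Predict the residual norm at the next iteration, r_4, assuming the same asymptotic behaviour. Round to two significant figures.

First estimate the order: p ≈ ln(r_3/r_2) / ln(r_2/r_1) = ln(7.281e-6/2.925e-3)/ln(2.925e-3/5.863e-2) = ln(0.00248923)/ln(0.0498891) ≈ 2.0000.
Then r_4 ≈ r_3·(r_3/r_2)^p = 7.281e-6·(0.00248923)^2.0000 = 7.281e-6·6.19627e-06 ≈ 4.512e-11.

4.5e-11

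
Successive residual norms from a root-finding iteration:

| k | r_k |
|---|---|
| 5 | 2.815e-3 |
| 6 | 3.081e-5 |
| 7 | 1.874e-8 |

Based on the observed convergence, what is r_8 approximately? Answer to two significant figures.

First estimate the order: p ≈ ln(r_7/r_6) / ln(r_6/r_5) = ln(1.874e-8/3.081e-5)/ln(3.081e-5/2.815e-3) = ln(0.000608244)/ln(0.0109449) ≈ 1.6401.
Then r_8 ≈ r_7·(r_7/r_6)^p = 1.874e-8·(0.000608244)^1.6401 = 1.874e-8·5.31577e-06 ≈ 9.962e-14.

1.0e-13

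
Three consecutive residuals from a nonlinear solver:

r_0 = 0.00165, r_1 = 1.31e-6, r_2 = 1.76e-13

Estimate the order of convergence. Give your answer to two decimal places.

p ≈ ln(r_2/r_1) / ln(r_1/r_0)
  = ln(1.76e-13/1.31e-6) / ln(1.31e-6/0.00165)
  = ln(1.34351e-07) / ln(0.000793939)
  = -15.82281 / -7.13850 ≈ 2.21655

2.22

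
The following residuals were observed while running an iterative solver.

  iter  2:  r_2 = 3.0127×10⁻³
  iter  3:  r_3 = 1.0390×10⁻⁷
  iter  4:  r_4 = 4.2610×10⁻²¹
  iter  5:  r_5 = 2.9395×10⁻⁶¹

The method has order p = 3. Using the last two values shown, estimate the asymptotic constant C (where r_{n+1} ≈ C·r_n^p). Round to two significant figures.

3.8

C ≈ r_5 / r_4^3
  = 2.9395×10⁻⁶¹ / (4.2610×10⁻²¹)^3
  = 2.9395×10⁻⁶¹ / 7.73632e-62 ≈ 3.7996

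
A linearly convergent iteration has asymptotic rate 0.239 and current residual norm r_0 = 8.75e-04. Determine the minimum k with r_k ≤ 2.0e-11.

13

After k steps, r_k ≈ 8.75e-04·0.239^k.
Need 0.239^k ≤ 2.0e-11/8.75e-04 = 2.28571e-08.
k ≥ ln(2.28571e-08)/ln(0.239) = -17.5940/-1.43129 = 12.292.
Smallest integer k = 13.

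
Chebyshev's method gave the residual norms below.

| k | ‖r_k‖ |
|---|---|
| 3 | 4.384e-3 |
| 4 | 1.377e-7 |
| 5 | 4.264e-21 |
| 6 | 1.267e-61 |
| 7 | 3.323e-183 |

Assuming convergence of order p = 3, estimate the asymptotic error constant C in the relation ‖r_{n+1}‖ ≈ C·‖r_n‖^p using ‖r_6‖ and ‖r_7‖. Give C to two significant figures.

C ≈ ‖r_7‖ / ‖r_6‖^3
  = 3.323e-183 / (1.267e-61)^3
  = 3.323e-183 / 2.0339e-183 ≈ 1.6338

1.6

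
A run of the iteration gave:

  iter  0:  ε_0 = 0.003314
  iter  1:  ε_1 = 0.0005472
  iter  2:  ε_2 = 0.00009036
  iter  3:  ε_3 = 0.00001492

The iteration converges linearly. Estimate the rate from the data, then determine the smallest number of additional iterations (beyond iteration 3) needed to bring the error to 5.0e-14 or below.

11

Rate ρ ≈ ε_3/ε_2 = 0.00001492/0.00009036 = 0.1651.
After j more steps, ε_{3+j} ≈ 0.00001492·ρ^j; need ρ^j ≤ 5.0e-14/0.00001492 = 3.35121e-09.
j ≥ ln(3.35121e-09)/ln(0.1651) = -19.5139/-1.80120 = 10.834.
So 11 more iterations are needed.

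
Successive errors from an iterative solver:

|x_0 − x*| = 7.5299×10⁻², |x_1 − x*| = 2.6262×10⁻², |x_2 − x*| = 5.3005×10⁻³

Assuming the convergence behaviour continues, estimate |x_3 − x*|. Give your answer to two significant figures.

4.7e-4

First estimate the order: p ≈ ln(|x_2 − x*|/|x_1 − x*|) / ln(|x_1 − x*|/|x_0 − x*|) = ln(5.3005×10⁻³/2.6262×10⁻²)/ln(2.6262×10⁻²/7.5299×10⁻²) = ln(0.201832)/ln(0.34877) ≈ 1.5193.
Then |x_3 − x*| ≈ |x_2 − x*|·(|x_2 − x*|/|x_1 − x*|)^p = 5.3005×10⁻³·(0.201832)^1.5193 = 5.3005×10⁻³·0.0879167 ≈ 0.000466.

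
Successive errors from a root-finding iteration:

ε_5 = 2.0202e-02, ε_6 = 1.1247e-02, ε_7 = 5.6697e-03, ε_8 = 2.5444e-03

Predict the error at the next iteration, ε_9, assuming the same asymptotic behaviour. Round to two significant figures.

1.0e-3

First estimate the order: p ≈ ln(ε_8/ε_7) / ln(ε_7/ε_6) = ln(2.5444e-03/5.6697e-03)/ln(5.6697e-03/1.1247e-02) = ln(0.448772)/ln(0.504108) ≈ 1.1698.
Then ε_9 ≈ ε_8·(ε_8/ε_7)^p = 2.5444e-03·(0.448772)^1.1698 = 2.5444e-03·0.391688 ≈ 0.0009966.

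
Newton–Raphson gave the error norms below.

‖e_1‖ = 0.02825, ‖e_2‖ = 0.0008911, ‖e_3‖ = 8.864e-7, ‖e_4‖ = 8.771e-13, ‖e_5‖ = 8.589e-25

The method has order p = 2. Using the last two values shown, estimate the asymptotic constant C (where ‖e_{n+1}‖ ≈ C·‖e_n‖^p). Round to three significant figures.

1.12

C ≈ ‖e_5‖ / ‖e_4‖^2
  = 8.589e-25 / (8.771e-13)^2
  = 8.589e-25 / 7.69304e-25 ≈ 1.1165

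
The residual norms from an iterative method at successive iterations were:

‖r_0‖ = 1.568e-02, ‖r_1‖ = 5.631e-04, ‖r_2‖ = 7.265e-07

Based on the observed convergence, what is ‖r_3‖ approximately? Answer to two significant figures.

First estimate the order: p ≈ ln(‖r_2‖/‖r_1‖) / ln(‖r_1‖/‖r_0‖) = ln(7.265e-07/5.631e-04)/ln(5.631e-04/1.568e-02) = ln(0.00129018)/ln(0.035912) ≈ 1.9999.
Then ‖r_3‖ ≈ ‖r_2‖·(‖r_2‖/‖r_1‖)^p = 7.265e-07·(0.00129018)^1.9999 = 7.265e-07·1.66567e-06 ≈ 1.21e-12.

1.2e-12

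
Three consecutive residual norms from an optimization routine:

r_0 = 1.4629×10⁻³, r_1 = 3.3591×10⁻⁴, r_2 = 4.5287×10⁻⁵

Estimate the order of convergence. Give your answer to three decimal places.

p ≈ ln(r_2/r_1) / ln(r_1/r_0)
  = ln(4.5287×10⁻⁵/3.3591×10⁻⁴) / ln(3.3591×10⁻⁴/1.4629×10⁻³)
  = ln(0.134819) / ln(0.229619)
  = -2.003822 / -1.471334 ≈ 1.361908

1.362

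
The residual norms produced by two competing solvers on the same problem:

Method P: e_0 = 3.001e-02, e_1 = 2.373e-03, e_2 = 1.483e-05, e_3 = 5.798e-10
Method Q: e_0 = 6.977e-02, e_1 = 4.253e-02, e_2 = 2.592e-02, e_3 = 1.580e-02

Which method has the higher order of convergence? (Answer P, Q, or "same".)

Method P: p ≈ ln(5.798e-10/1.483e-05)/ln(1.483e-05/2.373e-03) ≈ 2.00.
Method Q: p ≈ ln(1.580e-02/2.592e-02)/ln(2.592e-02/4.253e-02) ≈ 1.00.
Method P has the higher order (≈2.0 vs ≈1.0).

P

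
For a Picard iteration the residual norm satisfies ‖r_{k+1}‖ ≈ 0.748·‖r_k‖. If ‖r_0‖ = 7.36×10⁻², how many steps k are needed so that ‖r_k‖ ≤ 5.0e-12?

After k steps, ‖r_k‖ ≈ 7.36×10⁻²·0.748^k.
Need 0.748^k ≤ 5.0e-12/7.36×10⁻² = 6.79348e-11.
k ≥ ln(6.79348e-11)/ln(0.748) = -23.4125/-0.29035 = 80.635.
Smallest integer k = 81.

81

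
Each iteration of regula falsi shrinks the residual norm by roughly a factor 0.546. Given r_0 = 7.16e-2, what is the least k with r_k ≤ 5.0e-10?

32

After k steps, r_k ≈ 7.16e-2·0.546^k.
Need 0.546^k ≤ 5.0e-10/7.16e-2 = 6.98324e-09.
k ≥ ln(6.98324e-09)/ln(0.546) = -18.7798/-0.60514 = 31.034.
Smallest integer k = 32.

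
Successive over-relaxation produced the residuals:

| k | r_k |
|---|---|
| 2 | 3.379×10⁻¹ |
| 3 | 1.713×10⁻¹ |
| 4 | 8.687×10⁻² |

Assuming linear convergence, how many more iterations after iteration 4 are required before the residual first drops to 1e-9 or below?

Rate ρ ≈ r_4/r_3 = 8.687×10⁻²/1.713×10⁻¹ = 0.5071.
After j more steps, r_{4+j} ≈ 8.687×10⁻²·ρ^j; need ρ^j ≤ 1e-9/8.687×10⁻² = 1.15115e-08.
j ≥ ln(1.15115e-08)/ln(0.5071) = -18.2799/-0.67905 = 26.920.
So 27 more iterations are needed.

27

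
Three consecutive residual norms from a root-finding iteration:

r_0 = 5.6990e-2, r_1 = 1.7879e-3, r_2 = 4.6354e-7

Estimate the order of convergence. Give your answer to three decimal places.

p ≈ ln(r_2/r_1) / ln(r_1/r_0)
  = ln(4.6354e-7/1.7879e-3) / ln(1.7879e-3/5.6990e-2)
  = ln(0.000259265) / ln(0.0313722)
  = -8.257660 / -3.461833 ≈ 2.385343

2.385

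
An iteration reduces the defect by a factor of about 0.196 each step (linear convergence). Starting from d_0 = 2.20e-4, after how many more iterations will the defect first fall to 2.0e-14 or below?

After k steps, d_k ≈ 2.20e-4·0.196^k.
Need 0.196^k ≤ 2.0e-14/2.20e-4 = 9.09091e-11.
k ≥ ln(9.09091e-11)/ln(0.196) = -23.1212/-1.62964 = 14.188.
Smallest integer k = 15.

15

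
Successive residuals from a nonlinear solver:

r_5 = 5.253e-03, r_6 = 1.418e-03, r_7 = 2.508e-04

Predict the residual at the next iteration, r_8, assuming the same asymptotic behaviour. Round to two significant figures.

First estimate the order: p ≈ ln(r_7/r_6) / ln(r_6/r_5) = ln(2.508e-04/1.418e-03)/ln(1.418e-03/5.253e-03) = ln(0.176869)/ln(0.269941) ≈ 1.3229.
Then r_8 ≈ r_7·(r_7/r_6)^p = 2.508e-04·(0.176869)^1.3229 = 2.508e-04·0.101092 ≈ 2.535e-05.

2.5e-5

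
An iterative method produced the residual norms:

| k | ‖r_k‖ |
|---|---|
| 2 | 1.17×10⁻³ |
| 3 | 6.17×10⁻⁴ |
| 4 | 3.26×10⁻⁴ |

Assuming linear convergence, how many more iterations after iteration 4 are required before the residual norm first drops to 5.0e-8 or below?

14

Rate ρ ≈ ‖r_4‖/‖r_3‖ = 3.26×10⁻⁴/6.17×10⁻⁴ = 0.5284.
After j more steps, ‖r_{4+j}‖ ≈ 3.26×10⁻⁴·ρ^j; need ρ^j ≤ 5.0e-8/3.26×10⁻⁴ = 0.000153374.
j ≥ ln(0.000153374)/ln(0.5284) = -8.7826/-0.63790 = 13.768.
So 14 more iterations are needed.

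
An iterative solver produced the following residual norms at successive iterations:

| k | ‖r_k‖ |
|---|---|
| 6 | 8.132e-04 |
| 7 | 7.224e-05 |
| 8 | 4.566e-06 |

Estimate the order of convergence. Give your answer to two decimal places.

p ≈ ln(‖r_8‖/‖r_7‖) / ln(‖r_7‖/‖r_6‖)
  = ln(4.566e-06/7.224e-05) / ln(7.224e-05/8.132e-04)
  = ln(0.063206) / ln(0.0888342)
  = -2.76136 / -2.42098 ≈ 1.14060

1.14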